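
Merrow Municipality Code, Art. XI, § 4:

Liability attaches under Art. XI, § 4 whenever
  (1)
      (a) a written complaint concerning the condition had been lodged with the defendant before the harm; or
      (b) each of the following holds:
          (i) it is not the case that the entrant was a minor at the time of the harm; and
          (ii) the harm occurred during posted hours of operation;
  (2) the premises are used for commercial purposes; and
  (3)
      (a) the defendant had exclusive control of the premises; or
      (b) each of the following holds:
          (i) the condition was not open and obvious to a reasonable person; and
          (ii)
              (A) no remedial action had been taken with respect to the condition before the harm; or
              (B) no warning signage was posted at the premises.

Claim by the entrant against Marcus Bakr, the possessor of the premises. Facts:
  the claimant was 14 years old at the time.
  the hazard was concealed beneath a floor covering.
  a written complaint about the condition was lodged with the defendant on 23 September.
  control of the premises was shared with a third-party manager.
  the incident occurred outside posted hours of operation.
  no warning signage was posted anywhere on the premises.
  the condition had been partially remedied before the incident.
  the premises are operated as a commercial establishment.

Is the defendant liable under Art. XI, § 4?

Yes — liable.

(a) complaint lodged — met.
(i) not (entrant a minor) — not satisfied.
(ii) during posted hours — not satisfied.
(b): F AND F → false.
(1): T OR F → true.
(2) commercial use — met.
(a) exclusive control — not satisfied.
(i) not open/obvious — holds.
(A) no remedial action — not met.
(B) no signage posted — met.
(ii): F OR T → true.
(b): T AND T → true.
So (3) is satisfied (F OR T).
Overall: T AND T AND T → true.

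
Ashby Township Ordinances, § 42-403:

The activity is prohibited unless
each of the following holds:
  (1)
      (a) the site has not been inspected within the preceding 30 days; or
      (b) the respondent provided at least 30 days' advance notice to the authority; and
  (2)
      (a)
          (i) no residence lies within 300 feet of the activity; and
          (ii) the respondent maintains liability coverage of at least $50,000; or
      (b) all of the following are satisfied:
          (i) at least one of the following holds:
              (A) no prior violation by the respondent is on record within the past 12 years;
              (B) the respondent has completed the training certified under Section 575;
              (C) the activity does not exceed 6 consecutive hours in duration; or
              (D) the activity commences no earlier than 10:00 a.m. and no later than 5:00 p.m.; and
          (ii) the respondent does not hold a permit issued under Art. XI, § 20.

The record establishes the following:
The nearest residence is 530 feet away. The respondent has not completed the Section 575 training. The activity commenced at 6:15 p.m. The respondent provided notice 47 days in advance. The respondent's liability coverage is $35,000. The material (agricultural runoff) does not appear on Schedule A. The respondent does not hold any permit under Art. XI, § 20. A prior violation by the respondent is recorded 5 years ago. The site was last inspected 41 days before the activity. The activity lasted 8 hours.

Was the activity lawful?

No — unlawful.

(a) not (site inspected) — satisfied.
(b) ≥30 days' notice — met.
(1) = T OR T = true.
(i) no residence in 300 ft — satisfied.
(ii) coverage ≥ $50,000 — fails.
So (a) is not satisfied (T AND F).
(A) no prior violation — not satisfied.
(B) training certified — not met.
(C) ≤ 6 hrs duration — not satisfied.
(D) start within hours — not met.
(i) = F OR F OR F OR F = false.
(ii) not (holds permit) — satisfied.
So (b) is not satisfied (F AND T).
So (2) is not satisfied (F OR F).
So Overall is not satisfied (T AND F).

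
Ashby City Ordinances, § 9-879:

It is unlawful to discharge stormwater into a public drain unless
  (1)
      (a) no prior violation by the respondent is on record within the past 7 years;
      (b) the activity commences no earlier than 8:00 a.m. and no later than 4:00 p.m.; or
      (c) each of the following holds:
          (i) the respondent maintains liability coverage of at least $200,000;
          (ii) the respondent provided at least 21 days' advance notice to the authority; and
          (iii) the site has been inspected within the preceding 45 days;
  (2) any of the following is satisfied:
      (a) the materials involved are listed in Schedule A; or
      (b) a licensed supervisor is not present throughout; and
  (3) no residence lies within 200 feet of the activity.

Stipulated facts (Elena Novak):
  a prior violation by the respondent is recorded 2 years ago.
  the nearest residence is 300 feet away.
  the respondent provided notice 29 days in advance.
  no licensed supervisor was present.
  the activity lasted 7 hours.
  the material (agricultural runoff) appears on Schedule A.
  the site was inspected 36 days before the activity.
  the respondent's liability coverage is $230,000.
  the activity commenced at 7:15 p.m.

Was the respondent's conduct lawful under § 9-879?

Yes — lawful.

(a) no prior violation — not satisfied.
(b) start within hours — not met.
(i) coverage ≥ $200,000 — met.
(ii) ≥21 days' notice — satisfied.
(iii) site inspected — holds.
(c) = T AND T AND T = true.
(1): F OR F OR T → true.
(a) Schedule A material — holds.
(b) not (supervisor present) — satisfied.
So (2) is satisfied (T OR T).
(3) no residence in 200 ft — satisfied.
Overall: T AND T AND T → true.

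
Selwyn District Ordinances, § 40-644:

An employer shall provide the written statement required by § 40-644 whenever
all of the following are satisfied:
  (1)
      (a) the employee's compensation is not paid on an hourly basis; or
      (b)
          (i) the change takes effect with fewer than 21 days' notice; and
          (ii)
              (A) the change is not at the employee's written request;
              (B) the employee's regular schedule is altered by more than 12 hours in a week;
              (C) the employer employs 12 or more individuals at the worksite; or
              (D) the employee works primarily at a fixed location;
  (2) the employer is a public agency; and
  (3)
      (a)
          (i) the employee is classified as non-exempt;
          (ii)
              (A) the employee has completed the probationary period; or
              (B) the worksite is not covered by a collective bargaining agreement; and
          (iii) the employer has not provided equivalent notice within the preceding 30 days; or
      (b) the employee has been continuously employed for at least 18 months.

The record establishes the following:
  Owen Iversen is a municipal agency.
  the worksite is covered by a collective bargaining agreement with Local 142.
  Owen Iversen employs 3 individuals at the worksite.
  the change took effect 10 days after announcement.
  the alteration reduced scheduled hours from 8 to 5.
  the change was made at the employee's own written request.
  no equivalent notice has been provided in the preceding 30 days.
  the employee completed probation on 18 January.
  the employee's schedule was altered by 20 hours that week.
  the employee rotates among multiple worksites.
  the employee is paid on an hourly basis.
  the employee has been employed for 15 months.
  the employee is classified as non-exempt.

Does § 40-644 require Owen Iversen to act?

(a) not (hourly-paid) — fails.
(i) < 21 days' notice — holds.
(A) not employee-requested — fails.
(B) schedule shift > 12h — satisfied.
(C) ≥ 12 at site — not met.
(D) fixed location — fails.
(ii) = F OR T OR F OR F = true.
So (b) is satisfied (T AND T).
(1): F OR T → true.
(2) public agency — satisfied.
(i) non-exempt — satisfied.
(A) past probation — satisfied.
(B) no CBA — not satisfied.
So (ii) is satisfied (T OR F).
(iii) no recent notice — satisfied.
(a) = T AND T AND T = true.
(b) tenure ≥ 18 mo. — not met.
(3) = T OR F = true.
Overall = T AND T AND T = true.

Yes — required.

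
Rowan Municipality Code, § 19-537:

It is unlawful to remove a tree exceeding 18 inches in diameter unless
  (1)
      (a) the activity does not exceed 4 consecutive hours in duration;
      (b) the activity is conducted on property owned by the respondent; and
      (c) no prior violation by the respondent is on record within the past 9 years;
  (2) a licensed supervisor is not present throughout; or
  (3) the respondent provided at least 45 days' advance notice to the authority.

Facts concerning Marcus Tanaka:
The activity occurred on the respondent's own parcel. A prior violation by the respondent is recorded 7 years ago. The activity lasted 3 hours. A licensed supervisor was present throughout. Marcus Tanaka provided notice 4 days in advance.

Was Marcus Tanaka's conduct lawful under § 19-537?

No — unlawful.

(a) ≤ 4 hrs duration — holds.
(b) own property — met.
(c) no prior violation — fails.
(1): T AND T AND F → false.
(2) not (supervisor present) — not satisfied.
(3) ≥45 days' notice — not satisfied.
Overall = F OR F OR F = false.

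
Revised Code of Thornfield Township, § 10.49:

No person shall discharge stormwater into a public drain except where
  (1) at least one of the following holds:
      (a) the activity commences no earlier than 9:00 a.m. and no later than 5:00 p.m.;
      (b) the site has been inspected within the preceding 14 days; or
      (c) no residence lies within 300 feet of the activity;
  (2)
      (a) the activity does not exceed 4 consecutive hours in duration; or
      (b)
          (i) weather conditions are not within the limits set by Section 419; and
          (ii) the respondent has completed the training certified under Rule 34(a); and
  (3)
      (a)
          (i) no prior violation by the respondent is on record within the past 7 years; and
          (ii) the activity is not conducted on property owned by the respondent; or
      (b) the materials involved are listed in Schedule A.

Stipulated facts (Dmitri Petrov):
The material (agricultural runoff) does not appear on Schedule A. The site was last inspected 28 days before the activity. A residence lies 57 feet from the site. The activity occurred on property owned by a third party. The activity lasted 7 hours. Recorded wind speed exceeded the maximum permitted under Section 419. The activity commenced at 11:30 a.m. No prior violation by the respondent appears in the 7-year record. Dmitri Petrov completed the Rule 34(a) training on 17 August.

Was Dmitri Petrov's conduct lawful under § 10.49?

Yes — lawful.

(a) start within hours — satisfied.
(b) site inspected — not satisfied.
(c) no residence in 300 ft — not satisfied.
(1) = T OR F OR F = true.
(a) ≤ 4 hrs duration — fails.
(i) not (weather ok) — holds.
(ii) training certified — satisfied.
(b): T AND T → true.
So (2) is satisfied (F OR T).
(i) no prior violation — met.
(ii) not (own property) — met.
(a): T AND T → true.
(b) Schedule A material — not met.
(3): T OR F → true.
Overall = T AND T AND T = true.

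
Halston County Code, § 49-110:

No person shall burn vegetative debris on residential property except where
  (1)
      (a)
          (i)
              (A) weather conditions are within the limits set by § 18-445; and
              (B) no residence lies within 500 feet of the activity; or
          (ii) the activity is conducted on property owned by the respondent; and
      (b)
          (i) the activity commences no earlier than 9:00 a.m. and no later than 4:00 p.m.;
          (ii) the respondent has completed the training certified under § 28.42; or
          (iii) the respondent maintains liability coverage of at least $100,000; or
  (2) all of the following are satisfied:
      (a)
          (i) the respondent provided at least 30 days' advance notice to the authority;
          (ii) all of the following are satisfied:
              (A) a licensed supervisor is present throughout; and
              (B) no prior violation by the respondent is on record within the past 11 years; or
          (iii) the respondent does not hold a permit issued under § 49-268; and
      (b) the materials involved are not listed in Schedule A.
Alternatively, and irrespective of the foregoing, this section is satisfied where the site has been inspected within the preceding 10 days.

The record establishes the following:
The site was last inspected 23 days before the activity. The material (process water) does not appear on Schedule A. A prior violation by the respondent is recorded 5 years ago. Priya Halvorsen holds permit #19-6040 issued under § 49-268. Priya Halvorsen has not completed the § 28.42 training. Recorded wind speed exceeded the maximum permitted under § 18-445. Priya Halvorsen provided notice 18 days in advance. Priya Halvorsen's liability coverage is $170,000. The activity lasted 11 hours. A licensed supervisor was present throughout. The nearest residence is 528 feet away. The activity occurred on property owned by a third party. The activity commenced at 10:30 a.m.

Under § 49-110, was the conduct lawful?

(A) weather ok — not met.
(B) no residence in 500 ft — holds.
(i): F AND T → false.
(ii) own property — fails.
So (a) is not satisfied (F OR F).
(i) start within hours — met.
(ii) training certified — not satisfied.
(iii) coverage ≥ $100,000 — met.
(b): T OR F OR T → true.
(1) = F AND T = false.
(i) ≥30 days' notice — not satisfied.
(A) supervisor present — satisfied.
(B) no prior violation — fails.
So (ii) is not satisfied (T AND F).
(iii) not (holds permit) — not met.
(a) = F OR F OR F = false.
(b) not (Schedule A material) — satisfied.
(2): F AND T → false.
Overall: F OR F → false.
Exception (site inspected) — not satisfied.
Result: main false OR exception false → false.

No — unlawful.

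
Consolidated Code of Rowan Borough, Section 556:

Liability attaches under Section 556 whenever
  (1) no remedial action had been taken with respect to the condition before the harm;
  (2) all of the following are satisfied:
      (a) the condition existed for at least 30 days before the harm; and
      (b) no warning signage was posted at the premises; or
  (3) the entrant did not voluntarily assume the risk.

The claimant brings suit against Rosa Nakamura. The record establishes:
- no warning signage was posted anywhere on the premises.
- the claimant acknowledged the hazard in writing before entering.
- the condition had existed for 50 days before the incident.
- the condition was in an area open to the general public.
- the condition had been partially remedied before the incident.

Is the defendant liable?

Yes — liable.

(1) no remedial action — fails.
(a) condition ≥30 days old — satisfied.
(b) no signage posted — holds.
So (2) is satisfied (T AND T).
(3) no assumed risk — not satisfied.
So Overall is satisfied (F OR T OR F).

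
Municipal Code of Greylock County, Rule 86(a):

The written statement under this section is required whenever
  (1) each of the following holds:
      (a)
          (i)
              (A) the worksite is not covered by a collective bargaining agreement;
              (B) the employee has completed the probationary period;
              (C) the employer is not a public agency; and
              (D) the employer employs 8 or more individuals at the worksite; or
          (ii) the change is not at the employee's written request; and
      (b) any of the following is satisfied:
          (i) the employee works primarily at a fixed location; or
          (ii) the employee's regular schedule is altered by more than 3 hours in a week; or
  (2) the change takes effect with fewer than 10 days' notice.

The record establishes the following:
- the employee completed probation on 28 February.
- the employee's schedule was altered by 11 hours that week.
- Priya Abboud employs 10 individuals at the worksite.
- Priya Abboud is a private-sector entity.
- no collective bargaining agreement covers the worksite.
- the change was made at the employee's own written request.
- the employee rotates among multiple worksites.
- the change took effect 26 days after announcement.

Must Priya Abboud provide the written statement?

Yes — required.

(A) no CBA — holds.
(B) past probation — holds.
(C) not (public agency) — satisfied.
(D) ≥ 8 at site — holds.
So (i) is satisfied (T AND T AND T AND T).
(ii) not employee-requested — not satisfied.
So (a) is satisfied (T OR F).
(i) fixed location — not satisfied.
(ii) schedule shift > 3h — satisfied.
So (b) is satisfied (F OR T).
(1): T AND T → true.
(2) < 10 days' notice — fails.
Overall: T OR F → true.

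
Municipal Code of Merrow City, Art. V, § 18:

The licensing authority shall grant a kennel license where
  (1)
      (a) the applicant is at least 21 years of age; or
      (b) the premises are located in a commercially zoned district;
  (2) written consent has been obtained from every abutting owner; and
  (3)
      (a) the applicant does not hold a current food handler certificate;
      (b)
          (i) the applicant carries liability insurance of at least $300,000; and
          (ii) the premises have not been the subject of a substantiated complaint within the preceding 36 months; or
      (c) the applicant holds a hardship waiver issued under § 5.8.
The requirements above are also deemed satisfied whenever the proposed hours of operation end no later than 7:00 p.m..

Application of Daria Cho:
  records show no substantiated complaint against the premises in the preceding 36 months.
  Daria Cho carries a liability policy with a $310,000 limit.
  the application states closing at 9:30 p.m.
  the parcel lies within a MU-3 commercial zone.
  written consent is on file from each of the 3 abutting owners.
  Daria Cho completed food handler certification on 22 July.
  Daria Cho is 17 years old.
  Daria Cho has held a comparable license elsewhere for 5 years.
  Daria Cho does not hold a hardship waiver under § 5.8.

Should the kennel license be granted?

(a) age ≥ 21 — fails.
(b) commercially zoned — holds.
So (1) is satisfied (F OR T).
(2) all abutters consent — met.
(a) not (food handler cert.) — not met.
(i) insurance ≥ $300,000 — met.
(ii) no complaint in 36 mo. — satisfied.
(b) = T AND T = true.
(c) hardship waiver — not met.
(3): F OR T OR F → true.
So Overall is satisfied (T AND T AND T).
Exception (closes by 7 p.m.) — not satisfied.
Result: main true OR exception false → true.

Yes — granted.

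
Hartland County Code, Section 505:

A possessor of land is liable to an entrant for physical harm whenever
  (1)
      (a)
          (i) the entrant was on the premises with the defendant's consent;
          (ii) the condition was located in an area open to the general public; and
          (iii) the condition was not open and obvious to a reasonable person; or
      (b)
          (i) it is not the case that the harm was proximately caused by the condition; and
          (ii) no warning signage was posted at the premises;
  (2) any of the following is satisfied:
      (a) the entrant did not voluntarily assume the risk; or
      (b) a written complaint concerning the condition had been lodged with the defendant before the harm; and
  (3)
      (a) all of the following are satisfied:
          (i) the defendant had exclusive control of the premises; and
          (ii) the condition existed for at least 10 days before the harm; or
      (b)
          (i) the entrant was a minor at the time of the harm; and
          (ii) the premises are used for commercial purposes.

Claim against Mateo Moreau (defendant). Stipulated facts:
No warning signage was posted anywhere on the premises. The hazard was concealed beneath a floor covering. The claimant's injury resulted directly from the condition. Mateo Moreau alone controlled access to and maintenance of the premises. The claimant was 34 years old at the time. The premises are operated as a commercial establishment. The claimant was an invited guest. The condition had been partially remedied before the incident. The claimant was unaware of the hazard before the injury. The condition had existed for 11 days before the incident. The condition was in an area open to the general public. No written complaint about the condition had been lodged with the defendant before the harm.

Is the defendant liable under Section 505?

Yes — liable.

(i) consent to enter — met.
(ii) public area — holds.
(iii) not open/obvious — holds.
(a): T AND T AND T → true.
(i) not (proximate cause) — not met.
(ii) no signage posted — met.
So (b) is not satisfied (F AND T).
(1) = T OR F = true.
(a) no assumed risk — satisfied.
(b) complaint lodged — fails.
(2): T OR F → true.
(i) exclusive control — holds.
(ii) condition ≥10 days old — satisfied.
(a) = T AND T = true.
(i) entrant a minor — not met.
(ii) commercial use — satisfied.
(b): F AND T → false.
(3): T OR F → true.
Overall = T AND T AND T = true.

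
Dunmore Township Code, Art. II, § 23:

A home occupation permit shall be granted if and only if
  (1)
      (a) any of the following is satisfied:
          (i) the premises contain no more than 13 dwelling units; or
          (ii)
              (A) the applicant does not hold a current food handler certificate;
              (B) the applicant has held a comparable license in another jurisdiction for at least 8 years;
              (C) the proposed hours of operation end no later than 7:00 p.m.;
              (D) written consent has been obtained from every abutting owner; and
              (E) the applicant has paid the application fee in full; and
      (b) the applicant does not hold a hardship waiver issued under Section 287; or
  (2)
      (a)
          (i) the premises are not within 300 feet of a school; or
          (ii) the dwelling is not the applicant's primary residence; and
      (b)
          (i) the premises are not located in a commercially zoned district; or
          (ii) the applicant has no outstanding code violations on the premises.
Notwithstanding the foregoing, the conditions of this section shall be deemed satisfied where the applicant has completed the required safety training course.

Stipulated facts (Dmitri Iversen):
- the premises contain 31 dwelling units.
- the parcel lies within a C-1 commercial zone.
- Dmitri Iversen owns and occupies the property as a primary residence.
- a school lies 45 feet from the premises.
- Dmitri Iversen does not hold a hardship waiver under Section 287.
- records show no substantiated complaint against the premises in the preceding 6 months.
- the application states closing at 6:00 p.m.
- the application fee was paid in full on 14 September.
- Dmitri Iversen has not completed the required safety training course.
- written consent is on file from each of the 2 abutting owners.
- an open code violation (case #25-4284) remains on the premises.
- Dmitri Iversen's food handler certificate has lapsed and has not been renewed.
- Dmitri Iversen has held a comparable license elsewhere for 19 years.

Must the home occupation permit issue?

(i) ≤ 13 units — not satisfied.
(A) not (food handler cert.) — met.
(B) prior license ≥ 8 yr — satisfied.
(C) closes by 7 p.m. — met.
(D) all abutters consent — met.
(E) fee paid — holds.
(ii): T AND T AND T AND T AND T → true.
(a) = F OR T = true.
(b) not (hardship waiver) — met.
So (1) is satisfied (T AND T).
(i) ≥300 ft from school — fails.
(ii) not (primary residence) — not met.
(a) = F OR F = false.
(i) not (commercially zoned) — not met.
(ii) no code violations — not met.
(b) = F OR F = false.
(2): F AND F → false.
Overall = T OR F = true.
Exception (safety training) — not satisfied.
Result: main true OR exception false → true.

Yes — granted.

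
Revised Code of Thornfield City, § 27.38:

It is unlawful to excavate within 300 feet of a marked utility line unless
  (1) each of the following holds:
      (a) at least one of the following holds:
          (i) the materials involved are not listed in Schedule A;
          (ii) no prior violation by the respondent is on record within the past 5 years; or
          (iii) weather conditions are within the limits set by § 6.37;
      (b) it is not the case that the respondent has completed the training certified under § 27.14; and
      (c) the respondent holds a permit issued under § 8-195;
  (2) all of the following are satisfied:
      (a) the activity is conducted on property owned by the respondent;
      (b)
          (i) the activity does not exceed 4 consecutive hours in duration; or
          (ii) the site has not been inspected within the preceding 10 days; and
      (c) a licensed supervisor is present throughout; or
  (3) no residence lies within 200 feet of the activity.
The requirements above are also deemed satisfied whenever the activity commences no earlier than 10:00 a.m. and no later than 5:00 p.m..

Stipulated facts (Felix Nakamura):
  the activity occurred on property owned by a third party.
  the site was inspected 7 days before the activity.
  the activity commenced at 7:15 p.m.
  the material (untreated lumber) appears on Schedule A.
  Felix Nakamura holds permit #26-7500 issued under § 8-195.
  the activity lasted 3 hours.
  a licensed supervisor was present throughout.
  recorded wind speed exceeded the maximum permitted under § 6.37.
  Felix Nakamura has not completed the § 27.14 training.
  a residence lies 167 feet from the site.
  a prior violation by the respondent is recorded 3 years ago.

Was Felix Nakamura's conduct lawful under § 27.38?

No — unlawful.

(i) not (Schedule A material) — not met.
(ii) no prior violation — not satisfied.
(iii) weather ok — not satisfied.
(a): F OR F OR F → false.
(b) not (training certified) — holds.
(c) holds permit — met.
(1) = F AND T AND T = false.
(a) own property — fails.
(i) ≤ 4 hrs duration — holds.
(ii) not (site inspected) — not satisfied.
So (b) is satisfied (T OR F).
(c) supervisor present — met.
(2) = F AND T AND T = false.
(3) no residence in 200 ft — fails.
So Overall is not satisfied (F OR F OR F).
Exception (start within hours) — not satisfied.
Result: main false OR exception false → false.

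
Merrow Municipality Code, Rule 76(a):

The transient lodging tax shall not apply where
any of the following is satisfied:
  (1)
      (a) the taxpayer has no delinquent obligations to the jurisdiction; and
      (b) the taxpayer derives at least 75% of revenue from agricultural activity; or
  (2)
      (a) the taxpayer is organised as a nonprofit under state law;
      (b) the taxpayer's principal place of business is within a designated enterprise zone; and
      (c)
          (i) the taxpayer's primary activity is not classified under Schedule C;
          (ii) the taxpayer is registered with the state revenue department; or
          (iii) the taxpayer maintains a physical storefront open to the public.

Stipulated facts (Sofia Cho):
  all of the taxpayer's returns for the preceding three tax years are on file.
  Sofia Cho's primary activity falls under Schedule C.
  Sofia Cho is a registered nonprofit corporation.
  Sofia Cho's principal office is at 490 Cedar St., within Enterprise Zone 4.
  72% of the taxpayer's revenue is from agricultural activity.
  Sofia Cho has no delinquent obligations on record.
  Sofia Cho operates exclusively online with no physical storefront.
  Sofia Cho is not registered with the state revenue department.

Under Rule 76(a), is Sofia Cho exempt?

No — not exempt.

(a) no delinquency — satisfied.
(b) ≥75% agricultural — not met.
So (1) is not satisfied (T AND F).
(a) nonprofit — holds.
(b) in enterprise zone — met.
(i) not (Schedule C activity) — fails.
(ii) state-registered — not met.
(iii) has storefront — not met.
So (c) is not satisfied (F OR F OR F).
(2): T AND T AND F → false.
Overall = F OR F = false.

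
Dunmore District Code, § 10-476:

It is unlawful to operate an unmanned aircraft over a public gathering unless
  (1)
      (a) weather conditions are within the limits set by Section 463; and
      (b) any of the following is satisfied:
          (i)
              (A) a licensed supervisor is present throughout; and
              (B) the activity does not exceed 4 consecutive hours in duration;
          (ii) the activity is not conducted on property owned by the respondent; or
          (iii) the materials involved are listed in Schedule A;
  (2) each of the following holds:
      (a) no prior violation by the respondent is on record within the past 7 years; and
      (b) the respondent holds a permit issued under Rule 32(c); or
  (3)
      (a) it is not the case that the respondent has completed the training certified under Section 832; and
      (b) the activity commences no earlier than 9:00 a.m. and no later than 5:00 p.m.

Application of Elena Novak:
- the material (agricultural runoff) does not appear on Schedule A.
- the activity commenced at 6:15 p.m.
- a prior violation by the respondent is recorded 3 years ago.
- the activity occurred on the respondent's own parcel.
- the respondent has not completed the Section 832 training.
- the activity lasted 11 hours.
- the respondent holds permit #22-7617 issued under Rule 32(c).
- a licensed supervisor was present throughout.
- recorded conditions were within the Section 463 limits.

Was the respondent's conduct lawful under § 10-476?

(a) weather ok — holds.
(A) supervisor present — satisfied.
(B) ≤ 4 hrs duration — not met.
So (i) is not satisfied (T AND F).
(ii) not (own property) — not met.
(iii) Schedule A material — not satisfied.
(b) = F OR F OR F = false.
(1) = T AND F = false.
(a) no prior violation — not satisfied.
(b) holds permit — met.
So (2) is not satisfied (F AND T).
(a) not (training certified) — holds.
(b) start within hours — not met.
(3): T AND F → false.
So Overall is not satisfied (F OR F OR F).

No — unlawful.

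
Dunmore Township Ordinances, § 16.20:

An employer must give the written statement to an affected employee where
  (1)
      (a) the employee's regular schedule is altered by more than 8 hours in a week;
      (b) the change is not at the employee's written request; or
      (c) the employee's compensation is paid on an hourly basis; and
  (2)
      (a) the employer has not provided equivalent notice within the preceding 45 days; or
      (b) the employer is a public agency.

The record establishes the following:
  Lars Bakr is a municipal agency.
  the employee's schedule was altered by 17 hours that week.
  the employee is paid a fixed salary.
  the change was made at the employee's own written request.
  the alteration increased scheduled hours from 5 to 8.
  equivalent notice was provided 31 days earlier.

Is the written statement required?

(a) schedule shift > 8h — holds.
(b) not employee-requested — not met.
(c) hourly-paid — not met.
(1): T OR F OR F → true.
(a) no recent notice — not met.
(b) public agency — satisfied.
(2) = F OR T = true.
So Overall is satisfied (T AND T).

Yes — required.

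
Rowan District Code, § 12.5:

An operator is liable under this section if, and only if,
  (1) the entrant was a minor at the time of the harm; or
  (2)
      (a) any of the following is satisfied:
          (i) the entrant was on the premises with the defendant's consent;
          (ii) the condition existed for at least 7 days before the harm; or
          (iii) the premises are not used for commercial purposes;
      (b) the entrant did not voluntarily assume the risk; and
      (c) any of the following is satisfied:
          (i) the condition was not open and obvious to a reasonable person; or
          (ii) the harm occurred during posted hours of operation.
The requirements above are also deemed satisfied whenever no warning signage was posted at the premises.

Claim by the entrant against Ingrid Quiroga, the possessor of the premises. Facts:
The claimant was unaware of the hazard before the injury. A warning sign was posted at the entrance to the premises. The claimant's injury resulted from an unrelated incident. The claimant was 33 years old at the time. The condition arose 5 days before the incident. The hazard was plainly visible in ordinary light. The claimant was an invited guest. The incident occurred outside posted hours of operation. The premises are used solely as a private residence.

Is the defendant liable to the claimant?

No — not liable.

(1) entrant a minor — not met.
(i) consent to enter — met.
(ii) condition ≥7 days old — fails.
(iii) not (commercial use) — holds.
So (a) is satisfied (T OR F OR T).
(b) no assumed risk — met.
(i) not open/obvious — fails.
(ii) during posted hours — fails.
So (c) is not satisfied (F OR F).
(2) = T AND T AND F = false.
So Overall is not satisfied (F OR F).
Exception (no signage posted) — not satisfied.
Result: main false OR exception false → false.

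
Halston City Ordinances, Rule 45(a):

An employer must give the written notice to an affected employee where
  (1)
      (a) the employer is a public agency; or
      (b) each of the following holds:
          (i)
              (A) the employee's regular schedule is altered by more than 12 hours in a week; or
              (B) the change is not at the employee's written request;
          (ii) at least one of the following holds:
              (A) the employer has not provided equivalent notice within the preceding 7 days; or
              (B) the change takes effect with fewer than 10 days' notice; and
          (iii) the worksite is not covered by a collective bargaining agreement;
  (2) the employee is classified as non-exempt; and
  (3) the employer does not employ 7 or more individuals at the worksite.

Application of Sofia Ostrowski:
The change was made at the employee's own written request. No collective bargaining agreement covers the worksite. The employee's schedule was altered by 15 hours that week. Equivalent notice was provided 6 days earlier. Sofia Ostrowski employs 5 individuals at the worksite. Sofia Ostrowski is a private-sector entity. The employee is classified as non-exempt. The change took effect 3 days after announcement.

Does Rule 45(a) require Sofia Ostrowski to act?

Yes — required.

(a) public agency — fails.
(A) schedule shift > 12h — satisfied.
(B) not employee-requested — fails.
(i) = T OR F = true.
(A) no recent notice — fails.
(B) < 10 days' notice — satisfied.
(ii) = F OR T = true.
(iii) no CBA — met.
So (b) is satisfied (T AND T AND T).
So (1) is satisfied (F OR T).
(2) non-exempt — holds.
(3) not (≥ 7 at site) — met.
Overall = T AND T AND T = true.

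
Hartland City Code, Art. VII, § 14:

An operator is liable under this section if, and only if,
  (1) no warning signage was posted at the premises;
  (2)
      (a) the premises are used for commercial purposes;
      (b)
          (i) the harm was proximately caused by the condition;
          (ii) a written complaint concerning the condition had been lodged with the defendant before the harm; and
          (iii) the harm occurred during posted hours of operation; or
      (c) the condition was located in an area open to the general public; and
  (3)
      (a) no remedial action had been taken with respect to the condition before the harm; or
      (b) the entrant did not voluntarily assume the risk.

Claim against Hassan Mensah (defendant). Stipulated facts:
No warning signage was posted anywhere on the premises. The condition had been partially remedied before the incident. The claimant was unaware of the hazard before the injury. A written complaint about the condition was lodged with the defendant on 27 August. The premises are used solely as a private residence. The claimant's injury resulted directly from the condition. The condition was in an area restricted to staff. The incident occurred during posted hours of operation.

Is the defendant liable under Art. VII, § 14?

Yes — liable.

(1) no signage posted — met.
(a) commercial use — fails.
(i) proximate cause — holds.
(ii) complaint lodged — satisfied.
(iii) during posted hours — holds.
(b) = T AND T AND T = true.
(c) public area — not met.
So (2) is satisfied (F OR T OR F).
(a) no remedial action — not met.
(b) no assumed risk — satisfied.
(3): F OR T → true.
Overall = T AND T AND T = true.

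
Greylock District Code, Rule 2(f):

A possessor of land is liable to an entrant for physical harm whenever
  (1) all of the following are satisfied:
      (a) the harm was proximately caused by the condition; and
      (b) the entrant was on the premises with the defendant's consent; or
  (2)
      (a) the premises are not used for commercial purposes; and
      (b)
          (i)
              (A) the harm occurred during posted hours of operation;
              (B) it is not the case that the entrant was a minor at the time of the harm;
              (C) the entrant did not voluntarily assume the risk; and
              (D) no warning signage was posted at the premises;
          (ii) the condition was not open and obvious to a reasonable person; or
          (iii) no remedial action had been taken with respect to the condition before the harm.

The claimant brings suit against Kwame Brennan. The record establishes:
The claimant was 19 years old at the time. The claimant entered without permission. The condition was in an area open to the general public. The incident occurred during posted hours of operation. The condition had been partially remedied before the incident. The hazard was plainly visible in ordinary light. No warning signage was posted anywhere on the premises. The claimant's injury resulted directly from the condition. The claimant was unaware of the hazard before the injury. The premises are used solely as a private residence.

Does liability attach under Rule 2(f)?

(a) proximate cause — satisfied.
(b) consent to enter — not satisfied.
So (1) is not satisfied (T AND F).
(a) not (commercial use) — met.
(A) during posted hours — holds.
(B) not (entrant a minor) — satisfied.
(C) no assumed risk — holds.
(D) no signage posted — holds.
(i) = T AND T AND T AND T = true.
(ii) not open/obvious — fails.
(iii) no remedial action — fails.
So (b) is satisfied (T OR F OR F).
(2) = T AND T = true.
Overall = F OR T = true.

Yes — liable.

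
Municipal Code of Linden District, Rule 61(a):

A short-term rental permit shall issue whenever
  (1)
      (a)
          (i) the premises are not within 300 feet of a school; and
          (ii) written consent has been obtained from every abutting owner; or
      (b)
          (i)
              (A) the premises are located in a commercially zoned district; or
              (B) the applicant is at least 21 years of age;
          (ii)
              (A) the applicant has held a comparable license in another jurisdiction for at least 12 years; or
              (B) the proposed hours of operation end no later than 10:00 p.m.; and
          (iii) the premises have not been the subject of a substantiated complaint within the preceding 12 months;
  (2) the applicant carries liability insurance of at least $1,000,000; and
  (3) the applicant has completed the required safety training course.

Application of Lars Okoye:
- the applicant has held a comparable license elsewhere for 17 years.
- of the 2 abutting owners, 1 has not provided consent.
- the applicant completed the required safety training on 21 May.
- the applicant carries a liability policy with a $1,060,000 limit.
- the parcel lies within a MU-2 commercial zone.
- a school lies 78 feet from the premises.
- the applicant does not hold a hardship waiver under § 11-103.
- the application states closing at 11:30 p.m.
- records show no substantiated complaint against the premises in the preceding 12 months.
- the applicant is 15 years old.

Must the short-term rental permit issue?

(i) ≥300 ft from school — not met.
(ii) all abutters consent — not met.
(a): F AND F → false.
(A) commercially zoned — met.
(B) age ≥ 21 — fails.
So (i) is satisfied (T OR F).
(A) prior license ≥ 12 yr — holds.
(B) closes by 10 p.m. — not met.
(ii): T OR F → true.
(iii) no complaint in 12 mo. — holds.
So (b) is satisfied (T AND T AND T).
(1) = F OR T = true.
(2) insurance ≥ $1,000,000 — satisfied.
(3) safety training — met.
So Overall is satisfied (T AND T AND T).

Yes — granted.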